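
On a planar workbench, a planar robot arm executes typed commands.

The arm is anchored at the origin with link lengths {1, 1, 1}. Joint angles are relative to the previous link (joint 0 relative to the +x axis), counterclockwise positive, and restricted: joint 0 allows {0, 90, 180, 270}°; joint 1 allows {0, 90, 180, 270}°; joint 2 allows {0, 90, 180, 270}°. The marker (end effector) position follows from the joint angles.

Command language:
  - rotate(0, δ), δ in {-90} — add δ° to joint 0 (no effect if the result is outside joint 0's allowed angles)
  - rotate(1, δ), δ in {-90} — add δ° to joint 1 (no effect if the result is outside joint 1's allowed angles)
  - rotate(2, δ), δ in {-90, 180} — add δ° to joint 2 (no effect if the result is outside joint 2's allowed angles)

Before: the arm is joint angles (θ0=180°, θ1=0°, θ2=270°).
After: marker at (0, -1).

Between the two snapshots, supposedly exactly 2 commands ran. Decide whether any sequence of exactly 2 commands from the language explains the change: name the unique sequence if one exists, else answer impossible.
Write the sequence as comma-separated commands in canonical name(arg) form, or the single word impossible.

rotate(1, -90), rotate(1, -90)

start: joint angles (θ0=180°, θ1=0°, θ2=270°)
[1] after rotate(1, -90): joint angles (θ0=180°, θ1=270°, θ2=270°)
[2] after rotate(1, -90): joint angles (θ0=180°, θ1=180°, θ2=270°)
uniquely the one of 16 2-step routes that fits.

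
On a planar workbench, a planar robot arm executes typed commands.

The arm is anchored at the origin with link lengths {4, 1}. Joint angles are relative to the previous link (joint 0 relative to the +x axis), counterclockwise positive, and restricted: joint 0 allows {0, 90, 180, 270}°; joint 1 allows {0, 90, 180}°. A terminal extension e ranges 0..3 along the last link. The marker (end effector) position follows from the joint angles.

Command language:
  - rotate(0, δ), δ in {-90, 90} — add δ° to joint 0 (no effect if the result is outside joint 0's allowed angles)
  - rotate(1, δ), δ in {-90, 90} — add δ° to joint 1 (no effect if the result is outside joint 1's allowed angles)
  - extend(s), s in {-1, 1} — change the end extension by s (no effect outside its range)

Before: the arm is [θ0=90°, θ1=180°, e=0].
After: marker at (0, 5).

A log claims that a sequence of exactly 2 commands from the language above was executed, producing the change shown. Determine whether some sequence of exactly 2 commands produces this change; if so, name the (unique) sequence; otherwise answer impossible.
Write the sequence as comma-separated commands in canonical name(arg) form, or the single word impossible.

from: [θ0=90°, θ1=180°, e=0]
t=1 rotate(1, -90) ⇒ [θ0=90°, θ1=90°, e=0]
t=2 rotate(1, -90) ⇒ [θ0=90°, θ1=0°, e=0]
no rival 2-sequence matches.

rotate(1, -90), rotate(1, -90)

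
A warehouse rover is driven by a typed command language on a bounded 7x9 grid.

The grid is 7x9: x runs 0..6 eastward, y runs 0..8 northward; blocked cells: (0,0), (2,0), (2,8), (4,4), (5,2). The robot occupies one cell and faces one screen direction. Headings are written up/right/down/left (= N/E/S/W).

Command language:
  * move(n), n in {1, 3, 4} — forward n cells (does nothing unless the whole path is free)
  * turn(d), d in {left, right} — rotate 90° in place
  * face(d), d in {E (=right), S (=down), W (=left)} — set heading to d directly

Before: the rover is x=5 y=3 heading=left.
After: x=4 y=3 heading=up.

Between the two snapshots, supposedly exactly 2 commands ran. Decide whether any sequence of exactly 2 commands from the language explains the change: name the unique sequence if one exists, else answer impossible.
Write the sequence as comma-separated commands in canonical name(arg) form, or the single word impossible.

key: order matters: swapping move(1) and turn(right) lands elsewhere
from: x=5 y=3 heading=left
1. move(1) → x=4 y=3 heading=left
2. turn(right) → x=4 y=3 heading=up
no other 2-command option fits: unique.

move(1), turn(right)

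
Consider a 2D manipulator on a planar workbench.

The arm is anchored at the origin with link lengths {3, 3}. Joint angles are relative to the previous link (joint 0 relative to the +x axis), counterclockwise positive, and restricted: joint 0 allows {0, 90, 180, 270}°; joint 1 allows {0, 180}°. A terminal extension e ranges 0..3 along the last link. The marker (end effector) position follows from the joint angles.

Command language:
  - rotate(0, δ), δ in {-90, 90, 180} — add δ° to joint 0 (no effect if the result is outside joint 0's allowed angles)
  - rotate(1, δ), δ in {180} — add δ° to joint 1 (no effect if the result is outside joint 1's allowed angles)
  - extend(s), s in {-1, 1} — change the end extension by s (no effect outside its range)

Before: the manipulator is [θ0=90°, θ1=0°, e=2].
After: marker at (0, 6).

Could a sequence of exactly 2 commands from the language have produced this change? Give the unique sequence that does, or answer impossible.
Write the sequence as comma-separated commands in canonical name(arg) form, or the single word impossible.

extend(-1), extend(-1)

t0: [θ0=90°, θ1=0°, e=2]
1. extend(-1) → [θ0=90°, θ1=0°, e=1]
2. extend(-1) → [θ0=90°, θ1=0°, e=0]
no other 2-command option fits: unique.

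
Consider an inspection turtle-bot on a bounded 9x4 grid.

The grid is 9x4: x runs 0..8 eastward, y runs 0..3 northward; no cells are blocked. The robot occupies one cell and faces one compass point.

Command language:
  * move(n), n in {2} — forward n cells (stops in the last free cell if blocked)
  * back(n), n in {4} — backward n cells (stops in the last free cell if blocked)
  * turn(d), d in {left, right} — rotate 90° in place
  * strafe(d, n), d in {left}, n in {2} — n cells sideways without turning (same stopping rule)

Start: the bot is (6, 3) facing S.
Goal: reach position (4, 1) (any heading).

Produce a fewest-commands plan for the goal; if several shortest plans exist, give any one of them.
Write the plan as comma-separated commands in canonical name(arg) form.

move(2), turn(right), move(2)

initial: (6, 3) facing S
t=1 move(2) ⇒ (6, 1) facing S
t=2 turn(right) ⇒ (6, 1) facing W
t=3 move(2) ⇒ (4, 1) facing W
shorter routes all fall short; 3 is best.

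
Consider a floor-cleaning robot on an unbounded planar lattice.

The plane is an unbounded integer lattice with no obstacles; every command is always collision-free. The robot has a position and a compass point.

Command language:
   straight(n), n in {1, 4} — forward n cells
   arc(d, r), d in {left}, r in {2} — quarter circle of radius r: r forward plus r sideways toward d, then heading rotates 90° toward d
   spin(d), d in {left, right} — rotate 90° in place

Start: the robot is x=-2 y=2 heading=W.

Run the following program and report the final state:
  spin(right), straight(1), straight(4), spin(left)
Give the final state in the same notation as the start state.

initial: x=-2 y=2 heading=W
1. spin(right) → x=-2 y=2 heading=N
2. straight(1) → x=-2 y=3 heading=N
3. straight(4) → x=-2 y=7 heading=N
4. spin(left) → x=-2 y=7 heading=W

x=-2 y=7 heading=W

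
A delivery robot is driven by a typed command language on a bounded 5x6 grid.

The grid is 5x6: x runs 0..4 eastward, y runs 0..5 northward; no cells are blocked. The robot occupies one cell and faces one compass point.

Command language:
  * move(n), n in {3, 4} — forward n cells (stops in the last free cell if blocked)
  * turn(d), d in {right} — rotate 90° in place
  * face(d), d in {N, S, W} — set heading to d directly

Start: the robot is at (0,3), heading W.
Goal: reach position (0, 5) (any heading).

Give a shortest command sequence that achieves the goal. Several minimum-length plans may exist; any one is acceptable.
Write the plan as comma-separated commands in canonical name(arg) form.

face(N), move(4)

from: at (0,3), heading W
1. face(N) → at (0,3), heading N
2. move(4) → at (0,5), heading N
no 1-step plan works, so 2 is optimal.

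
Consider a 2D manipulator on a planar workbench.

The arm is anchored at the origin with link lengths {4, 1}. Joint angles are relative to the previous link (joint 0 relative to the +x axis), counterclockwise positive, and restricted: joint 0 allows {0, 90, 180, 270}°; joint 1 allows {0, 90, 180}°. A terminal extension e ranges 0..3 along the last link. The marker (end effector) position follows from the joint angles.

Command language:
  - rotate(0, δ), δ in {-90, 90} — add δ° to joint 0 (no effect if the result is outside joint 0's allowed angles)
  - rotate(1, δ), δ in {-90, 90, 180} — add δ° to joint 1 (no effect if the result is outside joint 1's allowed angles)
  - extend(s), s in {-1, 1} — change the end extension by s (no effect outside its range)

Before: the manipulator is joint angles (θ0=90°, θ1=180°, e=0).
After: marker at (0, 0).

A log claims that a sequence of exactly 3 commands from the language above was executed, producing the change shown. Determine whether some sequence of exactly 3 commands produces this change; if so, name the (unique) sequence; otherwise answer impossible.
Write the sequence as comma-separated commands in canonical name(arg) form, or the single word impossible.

extend(1), extend(1), extend(1)

t0: joint angles (θ0=90°, θ1=180°, e=0)
1. extend(1) → joint angles (θ0=90°, θ1=180°, e=1)
2. extend(1) → joint angles (θ0=90°, θ1=180°, e=2)
3. extend(1) → joint angles (θ0=90°, θ1=180°, e=3)
uniquely the one of 343 3-step routes that fits.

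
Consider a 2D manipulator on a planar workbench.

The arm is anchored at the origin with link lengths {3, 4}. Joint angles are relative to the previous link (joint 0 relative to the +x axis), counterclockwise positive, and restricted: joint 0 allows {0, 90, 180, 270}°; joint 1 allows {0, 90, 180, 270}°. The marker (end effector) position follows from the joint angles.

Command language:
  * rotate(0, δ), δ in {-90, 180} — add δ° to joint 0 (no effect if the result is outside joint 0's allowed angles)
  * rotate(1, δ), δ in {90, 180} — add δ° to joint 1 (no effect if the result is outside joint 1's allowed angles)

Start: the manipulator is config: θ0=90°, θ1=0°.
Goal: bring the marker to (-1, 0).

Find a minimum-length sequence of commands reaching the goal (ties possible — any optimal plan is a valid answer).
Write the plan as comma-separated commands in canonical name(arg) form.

initial: config: θ0=90°, θ1=0°
t=1 rotate(1, 180) ⇒ config: θ0=90°, θ1=180°
t=2 rotate(0, -90) ⇒ config: θ0=0°, θ1=180°
nothing shorter than 2 reaches the goal.

rotate(1, 180), rotate(0, -90)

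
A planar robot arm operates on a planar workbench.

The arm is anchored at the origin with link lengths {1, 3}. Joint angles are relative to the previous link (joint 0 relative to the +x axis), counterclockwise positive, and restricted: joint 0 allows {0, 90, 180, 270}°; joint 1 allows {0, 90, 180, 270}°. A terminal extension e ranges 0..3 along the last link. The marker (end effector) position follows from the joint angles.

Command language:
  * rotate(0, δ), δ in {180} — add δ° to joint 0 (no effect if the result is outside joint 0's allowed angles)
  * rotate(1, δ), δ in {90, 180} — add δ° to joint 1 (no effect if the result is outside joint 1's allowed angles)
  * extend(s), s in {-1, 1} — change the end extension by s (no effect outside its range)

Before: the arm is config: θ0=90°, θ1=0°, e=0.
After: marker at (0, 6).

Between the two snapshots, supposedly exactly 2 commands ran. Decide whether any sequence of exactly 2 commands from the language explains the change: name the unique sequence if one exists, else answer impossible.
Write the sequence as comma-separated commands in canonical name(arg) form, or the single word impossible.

start: config: θ0=90°, θ1=0°, e=0
1. extend(1) → config: θ0=90°, θ1=0°, e=1
2. extend(1) → config: θ0=90°, θ1=0°, e=2
all 25 alternatives checked — unique.

extend(1), extend(1)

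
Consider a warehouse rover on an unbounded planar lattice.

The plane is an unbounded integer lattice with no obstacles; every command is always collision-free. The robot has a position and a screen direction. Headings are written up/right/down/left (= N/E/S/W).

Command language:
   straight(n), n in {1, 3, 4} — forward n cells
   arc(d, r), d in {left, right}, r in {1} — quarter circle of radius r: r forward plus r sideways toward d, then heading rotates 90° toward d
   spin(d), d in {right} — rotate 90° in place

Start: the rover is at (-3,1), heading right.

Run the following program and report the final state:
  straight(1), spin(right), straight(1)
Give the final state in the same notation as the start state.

at (-2,0), heading down

begin: at (-3,1), heading right
1. straight(1) → at (-2,1), heading right
2. spin(right) → at (-2,1), heading down
3. straight(1) → at (-2,0), heading down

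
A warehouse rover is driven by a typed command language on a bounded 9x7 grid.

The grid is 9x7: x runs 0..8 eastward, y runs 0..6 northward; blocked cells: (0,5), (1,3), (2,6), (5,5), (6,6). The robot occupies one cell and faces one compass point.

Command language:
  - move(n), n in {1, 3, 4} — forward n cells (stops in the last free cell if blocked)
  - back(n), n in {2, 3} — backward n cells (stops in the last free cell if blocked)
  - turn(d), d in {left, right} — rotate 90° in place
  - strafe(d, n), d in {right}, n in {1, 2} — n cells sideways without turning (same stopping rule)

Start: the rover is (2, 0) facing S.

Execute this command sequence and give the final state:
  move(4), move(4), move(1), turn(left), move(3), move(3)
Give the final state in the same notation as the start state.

from: (2, 0) facing S
1. move(4) → (2, 0) facing S
2. move(4) → (2, 0) facing S
3. move(1) → (2, 0) facing S
4. turn(left) → (2, 0) facing E
5. move(3) → (5, 0) facing E
6. move(3) → (8, 0) facing E

(8, 0) facing E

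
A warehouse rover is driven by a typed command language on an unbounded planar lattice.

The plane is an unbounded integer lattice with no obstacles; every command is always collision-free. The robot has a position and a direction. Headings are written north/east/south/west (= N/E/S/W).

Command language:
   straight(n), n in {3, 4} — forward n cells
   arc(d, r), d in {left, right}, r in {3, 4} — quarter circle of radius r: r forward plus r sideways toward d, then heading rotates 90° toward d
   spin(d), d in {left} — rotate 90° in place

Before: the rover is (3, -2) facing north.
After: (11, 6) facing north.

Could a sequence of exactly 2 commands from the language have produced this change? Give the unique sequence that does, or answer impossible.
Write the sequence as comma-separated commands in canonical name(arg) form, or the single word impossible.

arc(right, 4), arc(left, 4)

key: still facing N at the end — net rotation zero over 2 steps
initial: (3, -2) facing north
step 1 (arc(right, 4)): (7, 2) facing east
step 2 (arc(left, 4)): (11, 6) facing north
all 49 alternatives checked — unique.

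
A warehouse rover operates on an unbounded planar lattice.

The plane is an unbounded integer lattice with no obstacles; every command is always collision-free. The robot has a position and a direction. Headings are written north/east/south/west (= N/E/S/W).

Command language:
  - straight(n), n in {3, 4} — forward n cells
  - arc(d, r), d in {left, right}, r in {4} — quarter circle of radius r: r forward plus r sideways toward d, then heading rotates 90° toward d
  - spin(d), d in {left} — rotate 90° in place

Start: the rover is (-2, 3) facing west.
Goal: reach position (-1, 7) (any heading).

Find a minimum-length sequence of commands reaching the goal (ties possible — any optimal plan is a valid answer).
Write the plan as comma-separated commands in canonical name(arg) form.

initial: (-2, 3) facing west
t=1 straight(3) ⇒ (-5, 3) facing west
t=2 spin(left) ⇒ (-5, 3) facing south
t=3 spin(left) ⇒ (-5, 3) facing east
t=4 arc(left, 4) ⇒ (-1, 7) facing north
no 3-step plan works, so 4 is optimal.

straight(3), spin(left), spin(left), arc(left, 4)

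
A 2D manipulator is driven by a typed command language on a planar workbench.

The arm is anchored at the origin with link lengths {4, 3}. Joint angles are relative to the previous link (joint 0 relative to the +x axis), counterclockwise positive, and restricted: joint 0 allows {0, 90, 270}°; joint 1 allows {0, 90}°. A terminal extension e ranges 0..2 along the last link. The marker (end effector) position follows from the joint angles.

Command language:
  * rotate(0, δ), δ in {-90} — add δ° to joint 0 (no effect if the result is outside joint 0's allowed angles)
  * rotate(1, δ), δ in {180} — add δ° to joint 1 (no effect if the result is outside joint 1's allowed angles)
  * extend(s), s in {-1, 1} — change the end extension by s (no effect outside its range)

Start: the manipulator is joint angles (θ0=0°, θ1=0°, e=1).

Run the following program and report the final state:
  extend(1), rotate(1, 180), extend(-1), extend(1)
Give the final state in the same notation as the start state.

begin: joint angles (θ0=0°, θ1=0°, e=1)
step 1 (extend(1)): joint angles (θ0=0°, θ1=0°, e=2)
step 2 (rotate(1, 180)): joint angles (θ0=0°, θ1=0°, e=2)
step 3 (extend(-1)): joint angles (θ0=0°, θ1=0°, e=1)
step 4 (extend(1)): joint angles (θ0=0°, θ1=0°, e=2)

joint angles (θ0=0°, θ1=0°, e=2)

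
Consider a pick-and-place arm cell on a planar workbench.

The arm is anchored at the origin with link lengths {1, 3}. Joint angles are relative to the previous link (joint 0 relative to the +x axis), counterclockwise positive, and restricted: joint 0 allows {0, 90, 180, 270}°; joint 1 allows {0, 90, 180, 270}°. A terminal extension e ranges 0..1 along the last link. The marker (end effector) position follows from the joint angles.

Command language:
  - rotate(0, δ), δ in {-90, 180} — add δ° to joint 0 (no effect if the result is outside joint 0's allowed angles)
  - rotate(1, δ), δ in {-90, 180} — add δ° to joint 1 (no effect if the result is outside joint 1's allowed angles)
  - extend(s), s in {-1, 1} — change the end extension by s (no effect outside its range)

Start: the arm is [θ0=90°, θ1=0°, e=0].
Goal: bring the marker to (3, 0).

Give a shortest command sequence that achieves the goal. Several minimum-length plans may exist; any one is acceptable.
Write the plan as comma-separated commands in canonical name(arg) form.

rotate(0, -90), extend(1), rotate(1, 180), rotate(0, 180)

from: [θ0=90°, θ1=0°, e=0]
t=1 rotate(0, -90) ⇒ [θ0=0°, θ1=0°, e=0]
t=2 extend(1) ⇒ [θ0=0°, θ1=0°, e=1]
t=3 rotate(1, 180) ⇒ [θ0=0°, θ1=180°, e=1]
t=4 rotate(0, 180) ⇒ [θ0=180°, θ1=180°, e=1]
shorter routes all fall short; 4 is best.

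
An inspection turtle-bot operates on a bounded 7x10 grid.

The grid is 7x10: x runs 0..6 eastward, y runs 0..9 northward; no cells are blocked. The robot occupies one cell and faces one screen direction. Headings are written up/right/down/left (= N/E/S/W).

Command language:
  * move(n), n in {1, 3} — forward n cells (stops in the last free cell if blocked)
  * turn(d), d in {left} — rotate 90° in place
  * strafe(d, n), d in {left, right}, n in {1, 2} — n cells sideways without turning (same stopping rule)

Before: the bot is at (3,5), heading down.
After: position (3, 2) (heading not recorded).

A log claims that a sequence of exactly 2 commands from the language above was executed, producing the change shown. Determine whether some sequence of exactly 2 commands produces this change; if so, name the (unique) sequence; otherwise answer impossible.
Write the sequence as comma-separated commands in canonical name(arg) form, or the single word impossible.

move(3), turn(left)

key: order matters: swapping move(3) and turn(left) lands elsewhere
t0: at (3,5), heading down
[1] after move(3): at (3,2), heading down
[2] after turn(left): at (3,2), heading right
uniquely the one of 49 2-step routes that fits.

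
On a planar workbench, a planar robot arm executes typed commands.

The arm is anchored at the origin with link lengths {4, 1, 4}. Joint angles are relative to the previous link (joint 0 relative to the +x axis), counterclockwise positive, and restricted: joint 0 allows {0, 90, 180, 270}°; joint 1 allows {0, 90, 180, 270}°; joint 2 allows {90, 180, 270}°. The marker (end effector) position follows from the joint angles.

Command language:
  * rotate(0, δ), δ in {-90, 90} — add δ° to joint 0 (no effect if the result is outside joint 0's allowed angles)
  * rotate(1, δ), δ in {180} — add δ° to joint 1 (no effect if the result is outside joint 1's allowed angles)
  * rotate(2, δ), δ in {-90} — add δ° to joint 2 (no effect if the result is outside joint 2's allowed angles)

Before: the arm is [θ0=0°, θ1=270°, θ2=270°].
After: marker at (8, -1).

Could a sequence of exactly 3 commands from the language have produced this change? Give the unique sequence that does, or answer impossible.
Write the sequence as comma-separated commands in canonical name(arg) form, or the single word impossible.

rotate(2, -90), rotate(2, -90), rotate(2, -90)

initial: [θ0=0°, θ1=270°, θ2=270°]
1. rotate(2, -90) → [θ0=0°, θ1=270°, θ2=180°]
2. rotate(2, -90) → [θ0=0°, θ1=270°, θ2=90°]
3. rotate(2, -90) → [θ0=0°, θ1=270°, θ2=90°]
no other 3-command option fits: unique.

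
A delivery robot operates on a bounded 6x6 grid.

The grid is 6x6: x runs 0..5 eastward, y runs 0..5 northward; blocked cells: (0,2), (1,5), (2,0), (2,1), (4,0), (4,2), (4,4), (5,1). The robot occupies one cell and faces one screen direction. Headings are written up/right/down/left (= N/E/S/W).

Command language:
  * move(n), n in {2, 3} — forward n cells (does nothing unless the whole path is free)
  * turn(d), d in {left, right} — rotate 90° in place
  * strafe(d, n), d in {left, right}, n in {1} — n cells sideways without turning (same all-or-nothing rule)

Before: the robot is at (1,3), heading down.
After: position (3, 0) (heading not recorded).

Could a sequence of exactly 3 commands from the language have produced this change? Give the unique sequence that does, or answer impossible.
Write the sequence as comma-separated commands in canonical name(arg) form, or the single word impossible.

key: order matters: swapping strafe(left, 1) and move(3) lands elsewhere
start: at (1,3), heading down
step 1 (strafe(left, 1)): at (2,3), heading down
step 2 (strafe(left, 1)): at (3,3), heading down
step 3 (move(3)): at (3,0), heading down
no other 3-command option fits: unique.

strafe(left, 1), strafe(left, 1), move(3)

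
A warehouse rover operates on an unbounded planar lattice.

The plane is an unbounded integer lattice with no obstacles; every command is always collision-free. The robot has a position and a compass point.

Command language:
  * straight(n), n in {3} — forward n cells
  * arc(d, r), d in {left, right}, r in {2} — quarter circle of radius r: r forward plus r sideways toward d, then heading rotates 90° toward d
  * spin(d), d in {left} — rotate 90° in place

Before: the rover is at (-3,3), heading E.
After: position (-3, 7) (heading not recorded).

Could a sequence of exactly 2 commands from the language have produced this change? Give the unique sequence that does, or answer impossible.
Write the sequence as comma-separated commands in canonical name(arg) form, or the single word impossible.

arc(left, 2), arc(left, 2)

start: at (-3,3), heading E
t=1 arc(left, 2) ⇒ at (-1,5), heading N
t=2 arc(left, 2) ⇒ at (-3,7), heading W
all 16 alternatives checked — unique.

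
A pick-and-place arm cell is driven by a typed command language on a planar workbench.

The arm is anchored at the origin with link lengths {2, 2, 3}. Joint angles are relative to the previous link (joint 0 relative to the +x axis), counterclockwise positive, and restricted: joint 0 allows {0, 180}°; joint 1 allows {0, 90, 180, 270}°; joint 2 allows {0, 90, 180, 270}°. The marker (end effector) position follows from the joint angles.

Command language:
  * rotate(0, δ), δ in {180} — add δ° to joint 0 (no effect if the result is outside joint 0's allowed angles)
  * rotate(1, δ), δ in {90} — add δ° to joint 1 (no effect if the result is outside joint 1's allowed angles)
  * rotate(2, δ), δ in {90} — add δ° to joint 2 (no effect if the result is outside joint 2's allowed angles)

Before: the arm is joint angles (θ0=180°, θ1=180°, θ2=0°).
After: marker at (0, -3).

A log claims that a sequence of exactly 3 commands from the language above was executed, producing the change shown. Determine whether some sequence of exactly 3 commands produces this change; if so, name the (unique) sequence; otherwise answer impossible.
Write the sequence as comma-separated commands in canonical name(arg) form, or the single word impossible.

rotate(2, 90), rotate(2, 90), rotate(2, 90)

initial: joint angles (θ0=180°, θ1=180°, θ2=0°)
t=1 rotate(2, 90) ⇒ joint angles (θ0=180°, θ1=180°, θ2=90°)
t=2 rotate(2, 90) ⇒ joint angles (θ0=180°, θ1=180°, θ2=180°)
t=3 rotate(2, 90) ⇒ joint angles (θ0=180°, θ1=180°, θ2=270°)
all 27 alternatives checked — unique.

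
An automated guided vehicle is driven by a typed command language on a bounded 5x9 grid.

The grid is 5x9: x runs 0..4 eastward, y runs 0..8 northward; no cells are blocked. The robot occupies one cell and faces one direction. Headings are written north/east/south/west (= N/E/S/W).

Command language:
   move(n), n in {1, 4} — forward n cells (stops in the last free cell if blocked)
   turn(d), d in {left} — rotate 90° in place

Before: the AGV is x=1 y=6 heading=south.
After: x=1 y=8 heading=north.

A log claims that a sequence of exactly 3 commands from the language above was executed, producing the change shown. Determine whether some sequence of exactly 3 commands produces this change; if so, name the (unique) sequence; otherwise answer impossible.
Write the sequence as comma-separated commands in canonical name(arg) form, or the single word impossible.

key: cell and facing (now N) both changed — the 3 commands mix motion and turning
from: x=1 y=6 heading=south
step 1 (turn(left)): x=1 y=6 heading=east
step 2 (turn(left)): x=1 y=6 heading=north
step 3 (move(4)): x=1 y=8 heading=north
no other 3-command option fits: unique.

turn(left), turn(left), move(4)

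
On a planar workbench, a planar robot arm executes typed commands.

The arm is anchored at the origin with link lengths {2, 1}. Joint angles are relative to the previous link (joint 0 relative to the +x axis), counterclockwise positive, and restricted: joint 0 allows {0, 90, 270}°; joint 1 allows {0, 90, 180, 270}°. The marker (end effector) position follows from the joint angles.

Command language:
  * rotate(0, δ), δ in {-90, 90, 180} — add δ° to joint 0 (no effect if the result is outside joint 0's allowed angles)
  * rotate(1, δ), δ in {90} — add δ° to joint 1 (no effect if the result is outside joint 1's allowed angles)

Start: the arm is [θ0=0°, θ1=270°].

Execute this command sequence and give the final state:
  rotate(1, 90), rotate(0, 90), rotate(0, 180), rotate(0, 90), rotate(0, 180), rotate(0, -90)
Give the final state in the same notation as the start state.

[θ0=270°, θ1=0°]

initial: [θ0=0°, θ1=270°]
t=1 rotate(1, 90) ⇒ [θ0=0°, θ1=0°]
t=2 rotate(0, 90) ⇒ [θ0=90°, θ1=0°]
t=3 rotate(0, 180) ⇒ [θ0=270°, θ1=0°]
t=4 rotate(0, 90) ⇒ [θ0=0°, θ1=0°]
t=5 rotate(0, 180) ⇒ [θ0=0°, θ1=0°]
t=6 rotate(0, -90) ⇒ [θ0=270°, θ1=0°]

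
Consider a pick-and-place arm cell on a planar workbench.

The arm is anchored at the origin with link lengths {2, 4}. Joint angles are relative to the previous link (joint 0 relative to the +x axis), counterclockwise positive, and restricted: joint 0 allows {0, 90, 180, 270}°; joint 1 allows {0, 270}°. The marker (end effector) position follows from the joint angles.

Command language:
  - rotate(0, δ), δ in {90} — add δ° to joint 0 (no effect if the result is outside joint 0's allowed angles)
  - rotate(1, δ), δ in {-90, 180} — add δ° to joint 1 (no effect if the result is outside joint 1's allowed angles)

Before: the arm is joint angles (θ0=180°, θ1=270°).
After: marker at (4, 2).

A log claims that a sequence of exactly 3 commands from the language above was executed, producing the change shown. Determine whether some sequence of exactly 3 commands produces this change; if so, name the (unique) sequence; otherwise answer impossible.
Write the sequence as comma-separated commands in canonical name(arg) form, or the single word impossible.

t0: joint angles (θ0=180°, θ1=270°)
[1] after rotate(0, 90): joint angles (θ0=270°, θ1=270°)
[2] after rotate(0, 90): joint angles (θ0=0°, θ1=270°)
[3] after rotate(0, 90): joint angles (θ0=90°, θ1=270°)
no other 3-command option fits: unique.

rotate(0, 90), rotate(0, 90), rotate(0, 90)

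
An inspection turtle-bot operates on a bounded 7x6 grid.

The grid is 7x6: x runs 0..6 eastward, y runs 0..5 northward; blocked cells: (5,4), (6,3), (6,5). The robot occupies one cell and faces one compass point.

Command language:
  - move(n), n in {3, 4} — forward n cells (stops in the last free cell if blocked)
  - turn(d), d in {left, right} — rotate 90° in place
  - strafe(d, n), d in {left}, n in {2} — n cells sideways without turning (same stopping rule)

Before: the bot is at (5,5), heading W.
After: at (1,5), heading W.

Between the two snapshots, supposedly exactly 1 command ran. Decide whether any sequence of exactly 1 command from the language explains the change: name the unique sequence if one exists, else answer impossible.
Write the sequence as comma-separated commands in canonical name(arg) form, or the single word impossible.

move(4)

key: still facing W — the one step turns nothing
start: at (5,5), heading W
1. move(4) → at (1,5), heading W
no other 1-command option fits: unique.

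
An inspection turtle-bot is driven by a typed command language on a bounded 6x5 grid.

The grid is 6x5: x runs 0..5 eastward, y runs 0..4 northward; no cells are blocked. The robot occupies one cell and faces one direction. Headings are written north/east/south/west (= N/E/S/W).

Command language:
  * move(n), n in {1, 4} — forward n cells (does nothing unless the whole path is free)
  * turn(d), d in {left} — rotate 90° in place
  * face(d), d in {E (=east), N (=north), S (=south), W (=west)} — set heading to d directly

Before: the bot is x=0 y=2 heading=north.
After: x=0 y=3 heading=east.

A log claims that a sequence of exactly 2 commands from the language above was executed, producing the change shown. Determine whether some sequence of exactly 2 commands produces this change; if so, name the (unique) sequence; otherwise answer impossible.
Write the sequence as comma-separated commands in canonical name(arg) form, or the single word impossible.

key: cell and facing (now E) both changed — the 2 commands mix motion and turning
start: x=0 y=2 heading=north
t=1 move(1) ⇒ x=0 y=3 heading=north
t=2 face(E) ⇒ x=0 y=3 heading=east
no rival 2-sequence matches.

move(1), face(E)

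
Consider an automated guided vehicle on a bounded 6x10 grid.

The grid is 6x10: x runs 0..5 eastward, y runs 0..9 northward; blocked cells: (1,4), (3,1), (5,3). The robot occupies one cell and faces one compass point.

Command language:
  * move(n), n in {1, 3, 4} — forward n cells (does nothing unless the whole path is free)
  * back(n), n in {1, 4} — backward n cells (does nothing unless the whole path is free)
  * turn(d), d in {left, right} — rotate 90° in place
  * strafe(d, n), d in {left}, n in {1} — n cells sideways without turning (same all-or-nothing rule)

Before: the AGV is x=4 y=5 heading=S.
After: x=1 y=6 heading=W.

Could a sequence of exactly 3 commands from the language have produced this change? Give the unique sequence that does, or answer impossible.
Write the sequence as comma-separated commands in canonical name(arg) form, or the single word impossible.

back(1), turn(right), move(3)

key: cell and facing (now W) both changed — the 3 commands mix motion and turning
from: x=4 y=5 heading=S
[1] after back(1): x=4 y=6 heading=S
[2] after turn(right): x=4 y=6 heading=W
[3] after move(3): x=1 y=6 heading=W
no other 3-command option fits: unique.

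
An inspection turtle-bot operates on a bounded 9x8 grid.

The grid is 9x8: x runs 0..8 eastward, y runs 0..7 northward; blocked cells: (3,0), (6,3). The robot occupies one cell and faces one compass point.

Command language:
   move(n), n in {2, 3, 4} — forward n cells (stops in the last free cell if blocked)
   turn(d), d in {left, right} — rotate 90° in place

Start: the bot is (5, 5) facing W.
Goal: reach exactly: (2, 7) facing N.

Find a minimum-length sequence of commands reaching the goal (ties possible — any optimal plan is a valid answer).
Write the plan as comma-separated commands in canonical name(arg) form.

from: (5, 5) facing W
[1] after move(3): (2, 5) facing W
[2] after turn(right): (2, 5) facing N
[3] after move(2): (2, 7) facing N
nothing shorter than 3 reaches the goal.

move(3), turn(right), move(2)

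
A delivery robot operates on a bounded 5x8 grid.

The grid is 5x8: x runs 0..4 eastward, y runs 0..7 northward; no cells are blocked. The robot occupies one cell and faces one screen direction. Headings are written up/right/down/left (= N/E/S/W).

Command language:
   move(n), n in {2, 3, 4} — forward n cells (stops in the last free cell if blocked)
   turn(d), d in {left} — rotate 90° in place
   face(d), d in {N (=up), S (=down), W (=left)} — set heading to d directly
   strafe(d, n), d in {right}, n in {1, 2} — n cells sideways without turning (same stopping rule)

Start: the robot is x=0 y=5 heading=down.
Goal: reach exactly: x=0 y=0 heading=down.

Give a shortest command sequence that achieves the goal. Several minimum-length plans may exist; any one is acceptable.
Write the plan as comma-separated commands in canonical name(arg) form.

move(2), move(4)

t0: x=0 y=5 heading=down
step 1 (move(2)): x=0 y=3 heading=down
step 2 (move(4)): x=0 y=0 heading=down
shorter routes all fall short; 2 is best.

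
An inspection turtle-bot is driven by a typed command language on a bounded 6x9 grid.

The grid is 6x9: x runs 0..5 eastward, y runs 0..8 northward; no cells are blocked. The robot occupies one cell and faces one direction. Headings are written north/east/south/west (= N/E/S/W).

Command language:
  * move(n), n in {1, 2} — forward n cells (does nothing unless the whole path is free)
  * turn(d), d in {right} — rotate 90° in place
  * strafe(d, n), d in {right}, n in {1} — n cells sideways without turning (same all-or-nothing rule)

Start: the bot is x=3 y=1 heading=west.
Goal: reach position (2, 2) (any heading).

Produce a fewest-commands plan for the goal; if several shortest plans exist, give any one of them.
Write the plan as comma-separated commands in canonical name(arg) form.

begin: x=3 y=1 heading=west
step 1 (move(1)): x=2 y=1 heading=west
step 2 (strafe(right, 1)): x=2 y=2 heading=west
no 1-step plan works, so 2 is optimal.

move(1), strafe(right, 1)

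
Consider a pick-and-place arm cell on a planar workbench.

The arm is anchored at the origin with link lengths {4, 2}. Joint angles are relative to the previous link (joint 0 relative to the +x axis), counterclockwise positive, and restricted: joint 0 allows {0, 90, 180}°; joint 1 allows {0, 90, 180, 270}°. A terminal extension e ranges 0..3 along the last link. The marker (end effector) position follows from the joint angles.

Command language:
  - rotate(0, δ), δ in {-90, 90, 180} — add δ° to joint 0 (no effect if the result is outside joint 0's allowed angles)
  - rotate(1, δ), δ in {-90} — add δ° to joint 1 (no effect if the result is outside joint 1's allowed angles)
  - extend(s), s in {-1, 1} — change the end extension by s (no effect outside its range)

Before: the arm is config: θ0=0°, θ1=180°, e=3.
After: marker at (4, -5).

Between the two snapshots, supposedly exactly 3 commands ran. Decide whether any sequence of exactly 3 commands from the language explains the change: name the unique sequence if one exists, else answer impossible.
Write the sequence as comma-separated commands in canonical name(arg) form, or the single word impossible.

rotate(1, -90), rotate(1, -90), rotate(1, -90)

from: config: θ0=0°, θ1=180°, e=3
t=1 rotate(1, -90) ⇒ config: θ0=0°, θ1=90°, e=3
t=2 rotate(1, -90) ⇒ config: θ0=0°, θ1=0°, e=3
t=3 rotate(1, -90) ⇒ config: θ0=0°, θ1=270°, e=3
no rival 3-sequence matches.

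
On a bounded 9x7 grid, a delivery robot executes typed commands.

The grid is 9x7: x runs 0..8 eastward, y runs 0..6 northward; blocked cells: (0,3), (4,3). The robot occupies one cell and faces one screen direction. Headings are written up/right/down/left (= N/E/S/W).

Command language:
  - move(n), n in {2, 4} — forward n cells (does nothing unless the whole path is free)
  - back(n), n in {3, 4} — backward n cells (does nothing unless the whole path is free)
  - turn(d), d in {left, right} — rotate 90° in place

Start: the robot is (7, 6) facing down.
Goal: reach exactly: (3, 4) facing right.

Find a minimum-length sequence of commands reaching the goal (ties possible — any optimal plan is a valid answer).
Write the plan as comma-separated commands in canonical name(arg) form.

initial: (7, 6) facing down
step 1 (move(2)): (7, 4) facing down
step 2 (turn(left)): (7, 4) facing right
step 3 (back(4)): (3, 4) facing right
minimal: 3 command(s), checked below 3.

move(2), turn(left), back(4)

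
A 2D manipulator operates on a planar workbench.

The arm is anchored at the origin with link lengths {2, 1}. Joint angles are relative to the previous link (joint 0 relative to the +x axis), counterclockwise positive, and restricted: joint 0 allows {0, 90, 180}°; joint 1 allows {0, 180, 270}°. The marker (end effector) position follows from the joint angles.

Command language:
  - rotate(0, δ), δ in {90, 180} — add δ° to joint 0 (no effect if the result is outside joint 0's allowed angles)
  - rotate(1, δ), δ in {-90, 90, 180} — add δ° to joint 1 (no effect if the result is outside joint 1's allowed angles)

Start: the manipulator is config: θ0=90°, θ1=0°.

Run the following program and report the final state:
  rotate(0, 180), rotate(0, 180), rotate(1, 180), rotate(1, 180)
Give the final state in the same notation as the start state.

config: θ0=90°, θ1=0°

from: config: θ0=90°, θ1=0°
[1] after rotate(0, 180): config: θ0=90°, θ1=0°
[2] after rotate(0, 180): config: θ0=90°, θ1=0°
[3] after rotate(1, 180): config: θ0=90°, θ1=180°
[4] after rotate(1, 180): config: θ0=90°, θ1=0°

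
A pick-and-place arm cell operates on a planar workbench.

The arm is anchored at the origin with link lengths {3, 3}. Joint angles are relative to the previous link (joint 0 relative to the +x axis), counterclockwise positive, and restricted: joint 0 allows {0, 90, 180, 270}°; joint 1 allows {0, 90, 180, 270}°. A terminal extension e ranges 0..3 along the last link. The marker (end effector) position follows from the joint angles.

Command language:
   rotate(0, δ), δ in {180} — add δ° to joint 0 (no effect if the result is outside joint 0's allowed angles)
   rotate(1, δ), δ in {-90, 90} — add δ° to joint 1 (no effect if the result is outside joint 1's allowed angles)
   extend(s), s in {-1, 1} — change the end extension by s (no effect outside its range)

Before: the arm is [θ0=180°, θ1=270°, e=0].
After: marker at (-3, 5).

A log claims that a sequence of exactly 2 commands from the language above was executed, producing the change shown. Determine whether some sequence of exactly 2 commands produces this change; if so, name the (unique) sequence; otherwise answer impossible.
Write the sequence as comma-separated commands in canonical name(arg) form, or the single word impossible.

begin: [θ0=180°, θ1=270°, e=0]
1. extend(1) → [θ0=180°, θ1=270°, e=1]
2. extend(1) → [θ0=180°, θ1=270°, e=2]
uniquely the one of 25 2-step routes that fits.

extend(1), extend(1)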